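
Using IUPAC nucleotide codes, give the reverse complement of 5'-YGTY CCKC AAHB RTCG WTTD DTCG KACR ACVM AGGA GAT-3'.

Standard pairs A↔T, G↔C; ambiguity codes pair R↔Y, M↔K, W↔W, B↔V, D↔H. Complement (RCARGGMGTTDVYAGCWAAHHAGCMTGYTGBKTCCTCTA), then reverse for 5'→3'.

5'-ATCTCCTKBGTYGTMCGAHHAAWCGAYVDTTGMGGRACR-3'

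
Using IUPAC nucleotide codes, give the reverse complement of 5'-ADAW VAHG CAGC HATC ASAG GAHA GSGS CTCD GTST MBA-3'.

5′-TVKASACHGAGSCSCTDTCCTSTGATDGCTGCDTBWTHT-3′

Standard pairs A↔T, G↔C; ambiguity codes pair M↔K, W↔W, S↔S, B↔V, D↔H. Complement (THTWBTDCGTCGDTAGTSTCCTDTCSCSGAGHCASAKVT), then reverse for 5'→3'.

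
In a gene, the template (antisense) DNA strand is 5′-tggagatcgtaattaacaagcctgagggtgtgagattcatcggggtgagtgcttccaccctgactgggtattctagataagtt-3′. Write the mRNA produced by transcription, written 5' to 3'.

The mRNA has the sequence of the coding strand (reverse complement of the template) with T→U. Reverse complement of TGGAGATCGTAATTAACAAGCCTGAGGGTGTGAGATTCATCGGGGTGAGTGCTTCCACCCTGACTGGGTATTCTAGATAAGTT is AACTTATCTAGAATACCCAGTCAGGGTGGAAGCACTCACCCCGATGAATCTCACACCCTCAGGCTTGTTAATTACGATCTCCA; then T→U.

5′-AACUUAUCUAGAAUACCCAGUCAGGGUGGAAGCACUCACCCCGAUGAAUCUCACACCCUCAGGCUUGUUAAUUACGAUCUCCA-3′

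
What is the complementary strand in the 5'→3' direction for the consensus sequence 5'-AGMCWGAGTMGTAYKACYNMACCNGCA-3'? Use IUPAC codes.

Standard pairs A↔T, G↔C; ambiguity codes pair Y↔R, M↔K, W↔W, N↔N. Complement (TCKGWCTCAKCATRMTGRNKTGGNCGT), then reverse for 5'→3'.

5'-TGCNGGTKNRGTMRTACKACTCWGKCT-3'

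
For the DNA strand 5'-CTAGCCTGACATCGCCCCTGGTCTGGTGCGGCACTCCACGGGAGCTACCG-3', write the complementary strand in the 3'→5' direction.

Base-pairing A↔T, G↔C gives the complement. The complementary strand is antiparallel, so paired with a 5'→3' strand it runs 3'→5'.

3'-GATCGGACTGTAGCGGGGACCAGACCACGCCGTGAGGTGCCCTCGATGGC-5'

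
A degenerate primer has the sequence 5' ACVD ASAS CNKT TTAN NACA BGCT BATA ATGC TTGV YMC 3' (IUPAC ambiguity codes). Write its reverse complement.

5'-GKRBCAAGCATTATVAGCVTGTNNTAAAMNGSTSTHBGT-3'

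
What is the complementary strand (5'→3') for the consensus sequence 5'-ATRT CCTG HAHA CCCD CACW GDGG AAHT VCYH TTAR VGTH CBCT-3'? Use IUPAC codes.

5'-AGVGDACBYTAADRGBADTTCCHCWGTGHGGGTDTDCAGGAYAT-3'

Standard pairs A↔T, G↔C; ambiguity codes pair R↔Y, W↔W, B↔V, D↔H. Complement (TAYAGGACDTDTGGGHGTGWCHCCTTDABGRDAATYBCADGVGA), then reverse for 5'→3'.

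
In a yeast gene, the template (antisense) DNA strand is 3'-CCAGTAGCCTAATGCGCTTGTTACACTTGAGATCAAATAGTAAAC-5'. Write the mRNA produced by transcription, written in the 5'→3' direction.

5'-GGUCAUCGGAUUACGCGAACAAUGUGAACUCUAGUUUAUCAUUUG-3'

Reading the template 3'→5' as shown, RNA polymerase pairs each base (A→U, T→A, G↔C) to build mRNA 5'→3' directly.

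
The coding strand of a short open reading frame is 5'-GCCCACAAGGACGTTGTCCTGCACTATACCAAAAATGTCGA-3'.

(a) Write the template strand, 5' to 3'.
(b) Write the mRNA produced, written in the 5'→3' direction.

(a) 5'-TCGACATTTTTGGTATAGTGCAGGACAACGTCCTTGTGGGC-3'
(b) 5'-GCCCACAAGGACGUUGUCCUGCACUAUACCAAAAAUGUCGA-3'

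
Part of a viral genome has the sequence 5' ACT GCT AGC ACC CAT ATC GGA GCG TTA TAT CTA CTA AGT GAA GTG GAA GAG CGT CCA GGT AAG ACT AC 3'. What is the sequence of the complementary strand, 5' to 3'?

5'-GTAGTCTTACCTGGACGCTCTTCCACTTCACTTAGTAGATATAACGCTCCGATATGGGTGCTAGCAGT-3'

The complement of ACTGCTAGCACCCATATCGGAGCGTTATATCTACTAAGTGAAGTGGAAGAGCGTCCAGGTAAGACTAC is TGACGATCGTGGGTATAGCCTCGCAATATAGATGATTCACTTCACCTTCTCGCAGGTCCATTCTGATG (A↔T, G↔C). DNA strands are antiparallel, so the complementary strand runs 3'→5'; reversing gives the 5'→3' form.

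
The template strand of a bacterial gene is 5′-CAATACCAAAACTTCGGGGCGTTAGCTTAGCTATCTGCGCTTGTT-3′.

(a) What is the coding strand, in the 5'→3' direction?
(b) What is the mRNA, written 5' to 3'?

(a) 5'-AACAAGCGCAGATAGCTAAGCTAACGCCCCGAAGTTTTGGTATTG-3'
(b) 5'-AACAAGCGCAGAUAGCUAAGCUAACGCCCCGAAGUUUUGGUAUUG-3'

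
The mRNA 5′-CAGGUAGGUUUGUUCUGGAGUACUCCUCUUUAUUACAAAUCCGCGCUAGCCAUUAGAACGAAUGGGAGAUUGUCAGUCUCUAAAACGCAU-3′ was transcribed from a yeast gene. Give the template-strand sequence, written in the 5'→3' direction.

5'-ATGCGTTTTAGAGACTGACAATCTCCCATTCGTTCTAATGGCTAGCGCGGATTTGTAATAAAGAGGAGTACTCCAGAACAAACCTACCTG-3'

Replace U with T to get the coding DNA strand: CAGGTAGGTTTGTTCTGGAGTACTCCTCTTTATTACAAATCCGCGCTAGCCATTAGAACGAATGGGAGATTGTCAGTCTCTAAAACGCAT. The template strand is its reverse complement (complement GTCCATCCAAACAAGACCTCATGAGGAGAAATAATGTTTAGGCGCGATCGGTAATCTTGCTTACCCTCTAACAGTCAGAGATTTTGCGTA, then reverse).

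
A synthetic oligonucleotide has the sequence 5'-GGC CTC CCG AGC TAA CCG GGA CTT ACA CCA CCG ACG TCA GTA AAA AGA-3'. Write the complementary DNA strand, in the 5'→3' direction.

Pairing A↔T and G↔C gives CCGGAGGGCTCGATTGGCCCTGAATGTGGTGGCTGCAGTCATTTTTCT, running 3'→5'. Reverse for the 5'→3' convention.

5'-TCTTTTTACTGACGTCGGTGGTGTAAGTCCCGGTTAGCTCGGGAGGCC-3'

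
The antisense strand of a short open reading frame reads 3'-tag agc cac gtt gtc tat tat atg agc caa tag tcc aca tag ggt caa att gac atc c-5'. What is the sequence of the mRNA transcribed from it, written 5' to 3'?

5'-AUCUCGGUGCAACAGAUAAUAUACUCGGUUAUCAGGUGUAUCCCAGUUUAACUGUAGG-3'

Reading the template 3'→5' as shown, RNA polymerase pairs each base (A→U, T→A, G↔C) to build mRNA 5'→3' directly.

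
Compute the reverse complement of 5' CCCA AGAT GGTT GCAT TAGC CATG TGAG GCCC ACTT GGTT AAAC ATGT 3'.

5'-ACATGTTTAACCAAGTGGGCCTCACATGGCTAATGCAACCATCTTGGG-3'

Reading the sequence 3'→5' and pairing each base (A↔T, G↔C) gives the reverse complement directly.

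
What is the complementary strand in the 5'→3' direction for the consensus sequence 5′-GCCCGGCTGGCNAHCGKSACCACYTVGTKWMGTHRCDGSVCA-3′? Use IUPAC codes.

Standard pairs A↔T, G↔C; ambiguity codes pair R↔Y, M↔K, W↔W, S↔S, D↔H, V↔B, N↔N. Complement (CGGGCCGACCGNTDGCMSTGGTGRABCAMWKCADYGHCSBGT), then reverse for 5'→3'.

5'-TGBSCHGYDACKWMACBARGTGGTSMCGDTNGCCAGCCGGGC-3'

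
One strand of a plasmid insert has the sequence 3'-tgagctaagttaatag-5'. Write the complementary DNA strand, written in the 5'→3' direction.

5'-ACTCGATTCAATTATC-3'

The strand is given 3'→5', so its complement runs 5'→3' in the same left-to-right order: pair each base A↔T, G↔C.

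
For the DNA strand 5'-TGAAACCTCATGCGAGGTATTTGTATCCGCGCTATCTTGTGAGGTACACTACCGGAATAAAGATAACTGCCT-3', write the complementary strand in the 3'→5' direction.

Base-pairing A↔T, G↔C gives the complement. The complementary strand is antiparallel, so paired with a 5'→3' strand it runs 3'→5'.

3'-ACTTTGGAGTACGCTCCATAAACATAGGCGCGATAGAACACTCCATGTGATGGCCTTATTTCTATTGACGGA-5'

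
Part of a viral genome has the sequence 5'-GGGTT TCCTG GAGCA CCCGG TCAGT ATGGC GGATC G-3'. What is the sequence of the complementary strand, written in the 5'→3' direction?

5'-CGATCCGCCATACTGACCGGGTGCTCCAGGAAACCC-3'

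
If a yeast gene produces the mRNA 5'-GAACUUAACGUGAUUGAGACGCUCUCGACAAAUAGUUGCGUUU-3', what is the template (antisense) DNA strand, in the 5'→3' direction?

5′-AAACGCAACTATTTGTCGAGAGCGTCTCAATCACGTTAAGTTC-3′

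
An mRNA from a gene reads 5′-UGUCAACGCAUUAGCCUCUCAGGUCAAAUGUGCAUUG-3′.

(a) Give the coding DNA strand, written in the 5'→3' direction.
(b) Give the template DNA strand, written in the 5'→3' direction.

(a) 5′-TGTCAACGCATTAGCCTCTCAGGTCAAATGTGCATTG-3′
(b) 5'-CAATGCACATTTGACCTGAGAGGCTAATGCGTTGACA-3'

(a) The coding strand matches the mRNA with U→T.
(b) The template strand is the reverse complement of the coding strand.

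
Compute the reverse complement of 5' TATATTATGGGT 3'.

Complement each base (A↔T, G↔C): ATATAATACCCA. Then reverse.

5'-ACCCATAATATA-3'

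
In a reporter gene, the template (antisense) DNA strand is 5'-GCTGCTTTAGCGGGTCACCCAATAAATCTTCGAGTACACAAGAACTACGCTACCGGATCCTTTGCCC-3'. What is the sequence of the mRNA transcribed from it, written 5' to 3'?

The mRNA has the sequence of the coding strand (reverse complement of the template) with T→U. Reverse complement of GCTGCTTTAGCGGGTCACCCAATAAATCTTCGAGTACACAAGAACTACGCTACCGGATCCTTTGCCC is GGGCAAAGGATCCGGTAGCGTAGTTCTTGTGTACTCGAAGATTTATTGGGTGACCCGCTAAAGCAGC; then T→U.

5'-GGGCAAAGGAUCCGGUAGCGUAGUUCUUGUGUACUCGAAGAUUUAUUGGGUGACCCGCUAAAGCAGC-3'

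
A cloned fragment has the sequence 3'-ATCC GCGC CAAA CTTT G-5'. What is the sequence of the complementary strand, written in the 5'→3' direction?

5′-TAGGCGCGGTTTGAAAC-3′

The strand is given 3'→5', so its complement runs 5'→3' in the same left-to-right order: pair each base A↔T, G↔C.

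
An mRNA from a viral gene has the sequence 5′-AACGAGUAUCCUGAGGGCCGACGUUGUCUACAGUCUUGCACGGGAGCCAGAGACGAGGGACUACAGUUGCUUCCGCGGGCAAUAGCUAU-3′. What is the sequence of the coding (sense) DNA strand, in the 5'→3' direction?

The coding DNA strand has the same 5'→3' sequence as the mRNA with U replaced by T.

5'-AACGAGTATCCTGAGGGCCGACGTTGTCTACAGTCTTGCACGGGAGCCAGAGACGAGGGACTACAGTTGCTTCCGCGGGCAATAGCTAT-3'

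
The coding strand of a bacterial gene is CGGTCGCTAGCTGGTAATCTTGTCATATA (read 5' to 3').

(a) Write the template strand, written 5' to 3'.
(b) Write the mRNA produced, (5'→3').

(a) The template strand is the reverse complement of the coding strand: complement GCCAGCGATCGACCATTAGAACAGTATAT, then reverse.
(b) mRNA matches the coding strand with T→U.

(a) 5'-TATATGACAAGATTACCAGCTAGCGACCG-3'
(b) 5'-CGGUCGCUAGCUGGUAAUCUUGUCAUAUA-3'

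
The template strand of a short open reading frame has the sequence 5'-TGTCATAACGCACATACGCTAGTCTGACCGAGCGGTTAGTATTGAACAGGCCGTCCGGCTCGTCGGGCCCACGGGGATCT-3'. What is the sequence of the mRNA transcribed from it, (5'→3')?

RNA polymerase reads the template 3'→5' and synthesizes mRNA 5'→3' by base-pairing (A→U, T→A, G↔C). The complement of the template is ACAGTATTGCGTGTATGCGATCAGACTGGCTCGCCAATCATAACTTGTCCGGCAGGCCGAGCAGCCCGGGTGCCCCTAGA; antiparallel, so 5'→3' the coding strand is AGATCCCCGTGGGCCCGACGAGCCGGACGGCCTGTTCAATACTAACCGCTCGGTCAGACTAGCGTATGTGCGTTATGACA. Replace T with U for the mRNA.

5'-AGAUCCCCGUGGGCCCGACGAGCCGGACGGCCUGUUCAAUACUAACCGCUCGGUCAGACUAGCGUAUGUGCGUUAUGACA-3'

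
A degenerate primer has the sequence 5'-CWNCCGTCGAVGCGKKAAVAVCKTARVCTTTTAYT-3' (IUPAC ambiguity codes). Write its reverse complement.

Standard pairs A↔T, G↔C; ambiguity codes pair R↔Y, K↔M, W↔W, V↔B, N↔N. Complement (GWNGGCAGCTBCGCMMTTBTBGMATYBGAAAATRA), then reverse for 5'→3'.

5′-ARTAAAAGBYTAMGBTBTTMMCGCBTCGACGGNWG-3′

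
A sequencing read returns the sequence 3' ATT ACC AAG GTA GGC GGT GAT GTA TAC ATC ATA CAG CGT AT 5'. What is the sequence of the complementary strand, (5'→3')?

The strand is given 3'→5', so its complement runs 5'→3' in the same left-to-right order: pair each base A↔T, G↔C.

5'-TAATGGTTCCATCCGCCACTACATATGTAGTATGTCGCATA-3'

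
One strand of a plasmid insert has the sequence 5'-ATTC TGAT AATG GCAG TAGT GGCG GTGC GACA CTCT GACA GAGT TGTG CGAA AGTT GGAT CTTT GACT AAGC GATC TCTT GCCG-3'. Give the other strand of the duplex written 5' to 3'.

5′-CGGCAAGAGATCGCTTAGTCAAAGATCCAACTTTCGCACAACTCTGTCAGAGTGTCGCACCGCCACTACTGCCATTATCAGAAT-3′

The complement of ATTCTGATAATGGCAGTAGTGGCGGTGCGACACTCTGACAGAGTTGTGCGAAAGTTGGATCTTTGACTAAGCGATCTCTTGCCG is TAAGACTATTACCGTCATCACCGCCACGCTGTGAGACTGTCTCAACACGCTTTCAACCTAGAAACTGATTCGCTAGAGAACGGC (A↔T, G↔C). DNA strands are antiparallel, so the complementary strand runs 3'→5'; reversing gives the 5'→3' form.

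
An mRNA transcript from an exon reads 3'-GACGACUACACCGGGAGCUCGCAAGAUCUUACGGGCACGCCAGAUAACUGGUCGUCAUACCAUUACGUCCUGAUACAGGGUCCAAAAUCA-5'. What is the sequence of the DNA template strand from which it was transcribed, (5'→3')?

Written 5'→3' the mRNA is ACUAAAACCUGGGACAUAGUCCUGCAUUACCAUACUGCUGGUCAAUAGACCGCACGGGCAUUCUAGAACGCUCGAGGGCCACAUCAGCAG, so the coding DNA strand is ACTAAAACCTGGGACATAGTCCTGCATTACCATACTGCTGGTCAATAGACCGCACGGGCATTCTAGAACGCTCGAGGGCCACATCAGCAG. The template is its reverse complement.

5'-CTGCTGATGTGGCCCTCGAGCGTTCTAGAATGCCCGTGCGGTCTATTGACCAGCAGTATGGTAATGCAGGACTATGTCCCAGGTTTTAGT-3'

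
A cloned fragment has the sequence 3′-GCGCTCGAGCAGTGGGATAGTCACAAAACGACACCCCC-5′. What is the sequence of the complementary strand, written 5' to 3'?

The strand is given 3'→5', so its complement runs 5'→3' in the same left-to-right order: pair each base A↔T, G↔C.

5'-CGCGAGCTCGTCACCCTATCAGTGTTTTGCTGTGGGGG-3'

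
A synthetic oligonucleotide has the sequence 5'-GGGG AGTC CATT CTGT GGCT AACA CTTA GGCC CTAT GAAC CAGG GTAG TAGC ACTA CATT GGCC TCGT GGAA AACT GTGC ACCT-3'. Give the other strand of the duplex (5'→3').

5′-AGGTGCACAGTTTTCCACGAGGCCAATGTAGTGCTACTACCCTGGTTCATAGGGCCTAAGTGTTAGCCACAGAATGGACTCCCC-3′

Pairing A↔T and G↔C gives CCCCTCAGGTAAGACACCGATTGTGAATCCGGGATACTTGGTCCCATCATCGTGATGTAACCGGAGCACCTTTTGACACGTGGA, running 3'→5'. Reverse for the 5'→3' convention.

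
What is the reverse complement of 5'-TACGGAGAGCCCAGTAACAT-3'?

5'-ATGTTACTGGGCTCTCCGTA-3'

Reading the sequence 3'→5' and pairing each base (A↔T, G↔C) gives the reverse complement directly.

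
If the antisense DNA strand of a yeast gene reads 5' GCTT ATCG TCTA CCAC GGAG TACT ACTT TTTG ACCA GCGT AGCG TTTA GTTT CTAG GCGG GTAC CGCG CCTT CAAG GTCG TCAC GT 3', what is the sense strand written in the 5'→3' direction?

5′-ACGTGACGACCTTGAAGGCGCGGTACCCGCCTAGAAACTAAACGCTACGCTGGTCAAAAAGTAGTACTCCGTGGTAGACGATAAGC-3′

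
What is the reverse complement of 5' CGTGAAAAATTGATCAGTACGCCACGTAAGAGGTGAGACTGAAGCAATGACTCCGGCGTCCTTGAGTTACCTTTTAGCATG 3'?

Complement each base (A↔T, G↔C): GCACTTTTTAACTAGTCATGCGGTGCATTCTCCACTCTGACTTCGTTACTGAGGCCGCAGGAACTCAATGGAAAATCGTAC. Then reverse.

5'-CATGCTAAAAGGTAACTCAAGGACGCCGGAGTCATTGCTTCAGTCTCACCTCTTACGTGGCGTACTGATCAATTTTTCACG-3'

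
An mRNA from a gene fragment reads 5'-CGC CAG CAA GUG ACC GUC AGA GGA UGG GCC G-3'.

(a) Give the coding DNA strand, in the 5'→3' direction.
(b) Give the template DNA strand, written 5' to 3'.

(a) 5'-CGCCAGCAAGTGACCGTCAGAGGATGGGCCG-3'
(b) 5'-CGGCCCATCCTCTGACGGTCACTTGCTGGCG-3'

(a) The coding strand matches the mRNA with U→T.
(b) The template strand is the reverse complement of the coding strand.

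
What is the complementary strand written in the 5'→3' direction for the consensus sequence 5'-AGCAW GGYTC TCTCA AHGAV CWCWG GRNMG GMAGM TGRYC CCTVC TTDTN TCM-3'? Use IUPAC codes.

Standard pairs A↔T, G↔C; ambiguity codes pair R↔Y, M↔K, W↔W, D↔H, V↔B, N↔N. Complement (TCGTWCCRAGAGAGTTDCTBGWGWCCYNKCCKTCKACYRGGGABGAAHANAGK), then reverse for 5'→3'.

5'-KGANAHAAGBAGGGRYCAKCTKCCKNYCCWGWGBTCDTTGAGAGARCCWTGCT-3'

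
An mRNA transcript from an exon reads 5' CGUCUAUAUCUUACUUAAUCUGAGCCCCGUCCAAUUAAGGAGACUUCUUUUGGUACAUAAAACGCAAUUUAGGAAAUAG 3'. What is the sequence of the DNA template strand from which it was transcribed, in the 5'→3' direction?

Replace U with T to get the coding DNA strand: CGTCTATATCTTACTTAATCTGAGCCCCGTCCAATTAAGGAGACTTCTTTTGGTACATAAAACGCAATTTAGGAAATAG. The template strand is its reverse complement (complement GCAGATATAGAATGAATTAGACTCGGGGCAGGTTAATTCCTCTGAAGAAAACCATGTATTTTGCGTTAAATCCTTTATC, then reverse).

5'-CTATTTCCTAAATTGCGTTTTATGTACCAAAAGAAGTCTCCTTAATTGGACGGGGCTCAGATTAAGTAAGATATAGACG-3'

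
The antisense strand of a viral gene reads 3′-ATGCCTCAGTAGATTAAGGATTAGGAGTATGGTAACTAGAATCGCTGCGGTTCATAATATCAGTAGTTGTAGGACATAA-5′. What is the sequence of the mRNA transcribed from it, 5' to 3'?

Reading the template 3'→5' as shown, RNA polymerase pairs each base (A→U, T→A, G↔C) to build mRNA 5'→3' directly.

5'-UACGGAGUCAUCUAAUUCCUAAUCCUCAUACCAUUGAUCUUAGCGACGCCAAGUAUUAUAGUCAUCAACAUCCUGUAUU-3'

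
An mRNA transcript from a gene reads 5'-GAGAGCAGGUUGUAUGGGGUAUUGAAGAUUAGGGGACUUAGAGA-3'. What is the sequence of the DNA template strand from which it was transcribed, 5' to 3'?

5'-TCTCTAAGTCCCCTAATCTTCAATACCCCATACAACCTGCTCTC-3'

Replace U with T to get the coding DNA strand: GAGAGCAGGTTGTATGGGGTATTGAAGATTAGGGGACTTAGAGA. The template strand is its reverse complement (complement CTCTCGTCCAACATACCCCATAACTTCTAATCCCCTGAATCTCT, then reverse).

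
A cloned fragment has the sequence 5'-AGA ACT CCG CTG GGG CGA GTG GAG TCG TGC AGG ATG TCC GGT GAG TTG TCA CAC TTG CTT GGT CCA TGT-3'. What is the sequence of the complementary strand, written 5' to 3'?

5'-ACATGGACCAAGCAAGTGTGACAACTCACCGGACATCCTGCACGACTCCACTCGCCCCAGCGGAGTTCT-3'

The complement of AGAACTCCGCTGGGGCGAGTGGAGTCGTGCAGGATGTCCGGTGAGTTGTCACACTTGCTTGGTCCATGT is TCTTGAGGCGACCCCGCTCACCTCAGCACGTCCTACAGGCCACTCAACAGTGTGAACGAACCAGGTACA (A↔T, G↔C). DNA strands are antiparallel, so the complementary strand runs 3'→5'; reversing gives the 5'→3' form.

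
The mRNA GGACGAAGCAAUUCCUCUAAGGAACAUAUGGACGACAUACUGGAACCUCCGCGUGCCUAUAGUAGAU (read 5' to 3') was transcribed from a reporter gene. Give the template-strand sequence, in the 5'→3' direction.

Replace U with T to get the coding DNA strand: GGACGAAGCAATTCCTCTAAGGAACATATGGACGACATACTGGAACCTCCGCGTGCCTATAGTAGAT. The template strand is its reverse complement (complement CCTGCTTCGTTAAGGAGATTCCTTGTATACCTGCTGTATGACCTTGGAGGCGCACGGATATCATCTA, then reverse).

5'-ATCTACTATAGGCACGCGGAGGTTCCAGTATGTCGTCCATATGTTCCTTAGAGGAATTGCTTCGTCC-3'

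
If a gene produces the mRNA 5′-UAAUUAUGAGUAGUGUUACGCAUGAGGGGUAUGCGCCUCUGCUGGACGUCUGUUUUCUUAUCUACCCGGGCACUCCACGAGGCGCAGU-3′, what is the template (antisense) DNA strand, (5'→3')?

Replace U with T to get the coding DNA strand: TAATTATGAGTAGTGTTACGCATGAGGGGTATGCGCCTCTGCTGGACGTCTGTTTTCTTATCTACCCGGGCACTCCACGAGGCGCAGT. The template strand is its reverse complement (complement ATTAATACTCATCACAATGCGTACTCCCCATACGCGGAGACGACCTGCAGACAAAAGAATAGATGGGCCCGTGAGGTGCTCCGCGTCA, then reverse).

5′-ACTGCGCCTCGTGGAGTGCCCGGGTAGATAAGAAAACAGACGTCCAGCAGAGGCGCATACCCCTCATGCGTAACACTACTCATAATTA-3′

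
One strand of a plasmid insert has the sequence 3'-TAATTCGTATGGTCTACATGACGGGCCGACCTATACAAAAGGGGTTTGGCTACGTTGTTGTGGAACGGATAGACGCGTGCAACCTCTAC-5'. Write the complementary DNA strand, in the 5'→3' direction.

5'-ATTAAGCATACCAGATGTACTGCCCGGCTGGATATGTTTTCCCCAAACCGATGCAACAACACCTTGCCTATCTGCGCACGTTGGAGATG-3'

The strand is given 3'→5', so its complement runs 5'→3' in the same left-to-right order: pair each base A↔T, G↔C.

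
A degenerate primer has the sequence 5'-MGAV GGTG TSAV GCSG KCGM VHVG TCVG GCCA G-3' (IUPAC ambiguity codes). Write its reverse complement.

Standard pairs A↔T, G↔C; ambiguity codes pair M↔K, S↔S, H↔D, V↔B. Complement (KCTBCCACASTBCGSCMGCKBDBCAGBCCGGTC), then reverse for 5'→3'.

5'-CTGGCCBGACBDBKCGMCSGCBTSACACCBTCK-3'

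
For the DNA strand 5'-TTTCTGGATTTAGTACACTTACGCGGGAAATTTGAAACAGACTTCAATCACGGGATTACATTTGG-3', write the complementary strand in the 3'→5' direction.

Base-pairing A↔T, G↔C gives the complement. The complementary strand is antiparallel, so paired with a 5'→3' strand it runs 3'→5'.

3'-AAAGACCTAAATCATGTGAATGCGCCCTTTAAACTTTGTCTGAAGTTAGTGCCCTAATGTAAACC-5'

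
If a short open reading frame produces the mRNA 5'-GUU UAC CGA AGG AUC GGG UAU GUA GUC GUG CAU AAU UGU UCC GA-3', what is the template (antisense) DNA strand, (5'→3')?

5'-TCGGAACAATTATGCACGACTACATACCCGATCCTTCGGTAAAC-3'

Replace U with T to get the coding DNA strand: GTTTACCGAAGGATCGGGTATGTAGTCGTGCATAATTGTTCCGA. The template strand is its reverse complement (complement CAAATGGCTTCCTAGCCCATACATCAGCACGTATTAACAAGGCT, then reverse).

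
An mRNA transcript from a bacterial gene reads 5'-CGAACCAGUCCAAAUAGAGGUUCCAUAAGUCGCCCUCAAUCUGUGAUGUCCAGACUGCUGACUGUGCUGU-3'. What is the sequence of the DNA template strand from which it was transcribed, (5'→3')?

5'-ACAGCACAGTCAGCAGTCTGGACATCACAGATTGAGGGCGACTTATGGAACCTCTATTTGGACTGGTTCG-3'

Replace U with T to get the coding DNA strand: CGAACCAGTCCAAATAGAGGTTCCATAAGTCGCCCTCAATCTGTGATGTCCAGACTGCTGACTGTGCTGT. The template strand is its reverse complement (complement GCTTGGTCAGGTTTATCTCCAAGGTATTCAGCGGGAGTTAGACACTACAGGTCTGACGACTGACACGACA, then reverse).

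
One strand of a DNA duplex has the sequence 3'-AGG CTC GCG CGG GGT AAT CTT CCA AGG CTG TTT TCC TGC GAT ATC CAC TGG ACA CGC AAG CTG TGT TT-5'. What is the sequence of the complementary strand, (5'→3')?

5'-TCCGAGCGCGCCCCATTAGAAGGTTCCGACAAAAGGACGCTATAGGTGACCTGTGCGTTCGACACAAA-3'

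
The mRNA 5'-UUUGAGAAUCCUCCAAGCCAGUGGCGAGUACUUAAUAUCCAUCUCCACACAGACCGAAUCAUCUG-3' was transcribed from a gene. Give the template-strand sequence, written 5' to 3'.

Replace U with T to get the coding DNA strand: TTTGAGAATCCTCCAAGCCAGTGGCGAGTACTTAATATCCATCTCCACACAGACCGAATCATCTG. The template strand is its reverse complement (complement AAACTCTTAGGAGGTTCGGTCACCGCTCATGAATTATAGGTAGAGGTGTGTCTGGCTTAGTAGAC, then reverse).

5'-CAGATGATTCGGTCTGTGTGGAGATGGATATTAAGTACTCGCCACTGGCTTGGAGGATTCTCAAA-3'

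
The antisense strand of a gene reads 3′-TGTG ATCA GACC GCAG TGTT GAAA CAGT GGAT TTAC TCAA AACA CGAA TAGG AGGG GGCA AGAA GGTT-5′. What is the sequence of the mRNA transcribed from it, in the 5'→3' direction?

5'-ACACUAGUCUGGCGUCACAACUUUGUCACCUAAAUGAGUUUUGUGCUUAUCCUCCCCCGUUCUUCCAA-3'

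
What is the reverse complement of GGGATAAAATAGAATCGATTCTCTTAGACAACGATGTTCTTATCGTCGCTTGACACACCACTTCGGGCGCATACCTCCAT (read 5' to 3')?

Complement each base (A↔T, G↔C): CCCTATTTTATCTTAGCTAAGAGAATCTGTTGCTACAAGAATAGCAGCGAACTGTGTGGTGAAGCCCGCGTATGGAGGTA. Then reverse.

5'-ATGGAGGTATGCGCCCGAAGTGGTGTGTCAAGCGACGATAAGAACATCGTTGTCTAAGAGAATCGATTCTATTTTATCCC-3'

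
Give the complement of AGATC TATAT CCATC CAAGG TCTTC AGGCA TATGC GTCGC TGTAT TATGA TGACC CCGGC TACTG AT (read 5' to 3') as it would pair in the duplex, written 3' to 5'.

3'-TCTAGATATAGGTAGGTTCCAGAAGTCCGTATACGCAGCGACATAATACTACTGGGGCCGATGACTA-5'

Base-pairing A↔T, G↔C gives the complement. The complementary strand is antiparallel, so paired with a 5'→3' strand it runs 3'→5'.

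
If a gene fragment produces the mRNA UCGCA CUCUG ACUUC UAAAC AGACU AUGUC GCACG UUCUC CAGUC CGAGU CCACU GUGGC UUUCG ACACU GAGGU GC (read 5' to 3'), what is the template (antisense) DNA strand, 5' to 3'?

Replace U with T to get the coding DNA strand: TCGCACTCTGACTTCTAAACAGACTATGTCGCACGTTCTCCAGTCCGAGTCCACTGTGGCTTTCGACACTGAGGTGC. The template strand is its reverse complement (complement AGCGTGAGACTGAAGATTTGTCTGATACAGCGTGCAAGAGGTCAGGCTCAGGTGACACCGAAAGCTGTGACTCCACG, then reverse).

5'-GCACCTCAGTGTCGAAAGCCACAGTGGACTCGGACTGGAGAACGTGCGACATAGTCTGTTTAGAAGTCAGAGTGCGA-3'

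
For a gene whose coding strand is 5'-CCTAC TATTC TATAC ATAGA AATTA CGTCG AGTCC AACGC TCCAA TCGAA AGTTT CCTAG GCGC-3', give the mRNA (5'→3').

5'-CCUACUAUUCUAUACAUAGAAAUUACGUCGAGUCCAACGCUCCAAUCGAAAGUUUCCUAGGCGC-3'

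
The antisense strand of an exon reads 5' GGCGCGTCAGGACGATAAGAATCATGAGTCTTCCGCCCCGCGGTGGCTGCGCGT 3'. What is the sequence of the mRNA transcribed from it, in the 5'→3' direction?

The mRNA has the sequence of the coding strand (reverse complement of the template) with T→U. Reverse complement of GGCGCGTCAGGACGATAAGAATCATGAGTCTTCCGCCCCGCGGTGGCTGCGCGT is ACGCGCAGCCACCGCGGGGCGGAAGACTCATGATTCTTATCGTCCTGACGCGCC; then T→U.

5'-ACGCGCAGCCACCGCGGGGCGGAAGACUCAUGAUUCUUAUCGUCCUGACGCGCC-3'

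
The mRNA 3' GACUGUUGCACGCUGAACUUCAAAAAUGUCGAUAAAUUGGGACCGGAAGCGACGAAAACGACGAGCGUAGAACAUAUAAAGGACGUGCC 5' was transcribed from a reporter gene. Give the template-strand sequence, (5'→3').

Written 5'→3' the mRNA is CCGUGCAGGAAAUAUACAAGAUGCGAGCAGCAAAAGCAGCGAAGGCCAGGGUUAAAUAGCUGUAAAAACUUCAAGUCGCACGUUGUCAG, so the coding DNA strand is CCGTGCAGGAAATATACAAGATGCGAGCAGCAAAAGCAGCGAAGGCCAGGGTTAAATAGCTGTAAAAACTTCAAGTCGCACGTTGTCAG. The template is its reverse complement.

5′-CTGACAACGTGCGACTTGAAGTTTTTACAGCTATTTAACCCTGGCCTTCGCTGCTTTTGCTGCTCGCATCTTGTATATTTCCTGCACGG-3′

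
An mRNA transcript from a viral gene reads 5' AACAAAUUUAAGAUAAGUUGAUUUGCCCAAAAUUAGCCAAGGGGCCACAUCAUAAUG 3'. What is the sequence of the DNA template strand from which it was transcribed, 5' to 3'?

5'-CATTATGATGTGGCCCCTTGGCTAATTTTGGGCAAATCAACTTATCTTAAATTTGTT-3'

Replace U with T to get the coding DNA strand: AACAAATTTAAGATAAGTTGATTTGCCCAAAATTAGCCAAGGGGCCACATCATAATG. The template strand is its reverse complement (complement TTGTTTAAATTCTATTCAACTAAACGGGTTTTAATCGGTTCCCCGGTGTAGTATTAC, then reverse).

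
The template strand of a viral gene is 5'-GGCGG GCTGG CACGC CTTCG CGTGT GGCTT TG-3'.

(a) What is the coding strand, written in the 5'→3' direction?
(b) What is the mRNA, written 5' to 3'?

(a) The coding strand is the reverse complement of the template: complement CCGCCCGACCGTGCGGAAGCGCACACCGAAAC, then reverse.
(b) mRNA has the coding-strand sequence with T→U.

(a) 5′-CAAAGCCACACGCGAAGGCGTGCCAGCCCGCC-3′
(b) 5′-CAAAGCCACACGCGAAGGCGUGCCAGCCCGCC-3′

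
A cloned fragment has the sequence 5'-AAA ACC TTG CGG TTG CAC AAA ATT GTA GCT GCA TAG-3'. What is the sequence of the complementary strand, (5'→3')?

Pairing A↔T and G↔C gives TTTTGGAACGCCAACGTGTTTTAACATCGACGTATC, running 3'→5'. Reverse for the 5'→3' convention.

5′-CTATGCAGCTACAATTTTGTGCAACCGCAAGGTTTT-3′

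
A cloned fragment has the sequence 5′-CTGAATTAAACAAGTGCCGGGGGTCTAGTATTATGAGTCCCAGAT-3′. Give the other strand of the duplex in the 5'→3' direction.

5'-ATCTGGGACTCATAATACTAGACCCCCGGCACTTGTTTAATTCAG-3'

Pairing A↔T and G↔C gives GACTTAATTTGTTCACGGCCCCCAGATCATAATACTCAGGGTCTA, running 3'→5'. Reverse for the 5'→3' convention.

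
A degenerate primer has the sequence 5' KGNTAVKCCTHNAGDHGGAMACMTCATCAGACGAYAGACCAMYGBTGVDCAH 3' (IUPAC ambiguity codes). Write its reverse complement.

5′-DTGHBCAVCRKTGGTCTRTCGTCTGATGAKGTKTCCDHCTNDAGGMBTANCM-3′

Standard pairs A↔T, G↔C; ambiguity codes pair Y↔R, M↔K, B↔V, D↔H, N↔N. Complement (MCNATBMGGADNTCHDCCTKTGKAGTAGTCTGCTRTCTGGTKRCVACBHGTD), then reverse for 5'→3'.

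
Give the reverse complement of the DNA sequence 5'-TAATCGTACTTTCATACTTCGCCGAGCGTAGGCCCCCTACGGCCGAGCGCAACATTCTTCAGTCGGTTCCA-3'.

5'-TGGAACCGACTGAAGAATGTTGCGCTCGGCCGTAGGGGGCCTACGCTCGGCGAAGTATGAAAGTACGATTA-3'

Reading the sequence 3'→5' and pairing each base (A↔T, G↔C) gives the reverse complement directly.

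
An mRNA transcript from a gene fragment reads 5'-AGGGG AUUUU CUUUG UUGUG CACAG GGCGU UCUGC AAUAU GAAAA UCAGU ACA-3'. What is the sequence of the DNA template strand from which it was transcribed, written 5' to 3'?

Replace U with T to get the coding DNA strand: AGGGGATTTTCTTTGTTGTGCACAGGGCGTTCTGCAATATGAAAATCAGTACA. The template strand is its reverse complement (complement TCCCCTAAAAGAAACAACACGTGTCCCGCAAGACGTTATACTTTTAGTCATGT, then reverse).

5'-TGTACTGATTTTCATATTGCAGAACGCCCTGTGCACAACAAAGAAAATCCCCT-3'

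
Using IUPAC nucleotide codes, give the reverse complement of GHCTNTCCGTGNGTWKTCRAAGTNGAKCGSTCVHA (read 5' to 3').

5′-TDBGASCGMTCNACTTYGAMWACNCACGGANAGDC-3′

Standard pairs A↔T, G↔C; ambiguity codes pair R↔Y, K↔M, W↔W, S↔S, H↔D, V↔B, N↔N. Complement (CDGANAGGCACNCAWMAGYTTCANCTMGCSAGBDT), then reverse for 5'→3'.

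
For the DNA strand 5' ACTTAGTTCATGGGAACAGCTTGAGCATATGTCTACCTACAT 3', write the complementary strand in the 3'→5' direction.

Base-pairing A↔T, G↔C gives the complement. The complementary strand is antiparallel, so paired with a 5'→3' strand it runs 3'→5'.

3'-TGAATCAAGTACCCTTGTCGAACTCGTATACAGATGGATGTA-5'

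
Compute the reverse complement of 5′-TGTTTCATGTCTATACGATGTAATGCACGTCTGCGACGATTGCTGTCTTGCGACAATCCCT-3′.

5'-AGGGATTGTCGCAAGACAGCAATCGTCGCAGACGTGCATTACATCGTATAGACATGAAACA-3'

Complement each base (A↔T, G↔C): ACAAAGTACAGATATGCTACATTACGTGCAGACGCTGCTAACGACAGAACGCTGTTAGGGA. Then reverse.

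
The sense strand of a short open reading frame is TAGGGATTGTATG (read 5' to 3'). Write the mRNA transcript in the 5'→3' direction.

mRNA has the coding-strand sequence with U in place of T.

5'-UAGGGAUUGUAUG-3'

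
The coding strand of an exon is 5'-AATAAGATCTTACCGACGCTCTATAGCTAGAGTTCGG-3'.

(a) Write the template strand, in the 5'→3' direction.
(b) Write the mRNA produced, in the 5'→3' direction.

(a) The template strand is the reverse complement of the coding strand: complement TTATTCTAGAATGGCTGCGAGATATCGATCTCAAGCC, then reverse.
(b) mRNA matches the coding strand with T→U.

(a) 5′-CCGAACTCTAGCTATAGAGCGTCGGTAAGATCTTATT-3′
(b) 5′-AAUAAGAUCUUACCGACGCUCUAUAGCUAGAGUUCGG-3′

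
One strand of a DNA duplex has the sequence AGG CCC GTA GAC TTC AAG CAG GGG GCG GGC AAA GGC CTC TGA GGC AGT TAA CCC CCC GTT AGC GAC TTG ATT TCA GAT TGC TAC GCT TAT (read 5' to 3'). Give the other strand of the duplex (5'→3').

5′-ATAAGCGTAGCAATCTGAAATCAAGTCGCTAACGGGGGGTTAACTGCCTCAGAGGCCTTTGCCCGCCCCCTGCTTGAAGTCTACGGGCCT-3′

Pairing A↔T and G↔C gives TCCGGGCATCTGAAGTTCGTCCCCCGCCCGTTTCCGGAGACTCCGTCAATTGGGGGGCAATCGCTGAACTAAAGTCTAACGATGCGAATA, running 3'→5'. Reverse for the 5'→3' convention.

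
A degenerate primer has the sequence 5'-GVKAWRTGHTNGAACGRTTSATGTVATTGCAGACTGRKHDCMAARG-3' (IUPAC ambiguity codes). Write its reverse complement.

Standard pairs A↔T, G↔C; ambiguity codes pair R↔Y, M↔K, W↔W, S↔S, D↔H, V↔B, N↔N. Complement (CBMTWYACDANCTTGCYAASTACABTAACGTCTGACYMDHGKTTYC), then reverse for 5'→3'.

5'-CYTTKGHDMYCAGTCTGCAATBACATSAAYCGTTCNADCAYWTMBC-3'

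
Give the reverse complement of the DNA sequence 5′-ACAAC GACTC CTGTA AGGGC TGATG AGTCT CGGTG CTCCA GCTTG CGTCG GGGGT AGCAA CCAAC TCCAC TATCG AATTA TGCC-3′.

Reading the sequence 3'→5' and pairing each base (A↔T, G↔C) gives the reverse complement directly.

5'-GGCATAATTCGATAGTGGAGTTGGTTGCTACCCCCGACGCAAGCTGGAGCACCGAGACTCATCAGCCCTTACAGGAGTCGTTGT-3'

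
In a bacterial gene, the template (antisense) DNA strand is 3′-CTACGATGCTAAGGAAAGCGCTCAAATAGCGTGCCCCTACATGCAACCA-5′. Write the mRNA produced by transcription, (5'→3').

5'-GAUGCUACGAUUCCUUUCGCGAGUUUAUCGCACGGGGAUGUACGUUGGU-3'

Reading the template 3'→5' as shown, RNA polymerase pairs each base (A→U, T→A, G↔C) to build mRNA 5'→3' directly.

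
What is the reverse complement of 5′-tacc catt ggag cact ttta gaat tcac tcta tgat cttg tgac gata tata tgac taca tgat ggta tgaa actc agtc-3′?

5'-GACTGAGTTTCATACCATCATGTAGTCATATATATCGTCACAAGATCATAGAGTGAATTCTAAAAGTGCTCCAATGGGTA-3'

Complement each base (A↔T, G↔C): ATGGGTAACCTCGTGAAAATCTTAAGTGAGATACTAGAACACTGCTATATATACTGATGTACTACCATACTTTGAGTCAG. Then reverse.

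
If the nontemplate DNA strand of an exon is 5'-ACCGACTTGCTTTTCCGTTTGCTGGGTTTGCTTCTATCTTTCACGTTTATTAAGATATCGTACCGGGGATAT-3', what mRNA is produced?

5′-ACCGACUUGCUUUUCCGUUUGCUGGGUUUGCUUCUAUCUUUCACGUUUAUUAAGAUAUCGUACCGGGGAUAU-3′

The mRNA is synthesized from the template strand, so it matches the coding strand with T replaced by U.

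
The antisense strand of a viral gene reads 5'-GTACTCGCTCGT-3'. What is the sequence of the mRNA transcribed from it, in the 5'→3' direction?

5'-ACGAGCGAGUAC-3'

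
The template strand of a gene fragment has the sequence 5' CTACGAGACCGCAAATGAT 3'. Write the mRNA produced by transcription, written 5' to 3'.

The mRNA has the sequence of the coding strand (reverse complement of the template) with T→U. Reverse complement of CTACGAGACCGCAAATGAT is ATCATTTGCGGTCTCGTAG; then T→U.

5'-AUCAUUUGCGGUCUCGUAG-3'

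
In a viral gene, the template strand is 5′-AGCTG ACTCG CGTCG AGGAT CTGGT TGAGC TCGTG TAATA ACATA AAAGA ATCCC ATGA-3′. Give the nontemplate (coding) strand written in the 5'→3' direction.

5′-TCATGGGATTCTTTTATGTTATTACACGAGCTCAACCAGATCCTCGACGCGAGTCAGCT-3′

The coding strand is complementary and antiparallel to the template: take the complement (A↔T, G↔C) and reverse.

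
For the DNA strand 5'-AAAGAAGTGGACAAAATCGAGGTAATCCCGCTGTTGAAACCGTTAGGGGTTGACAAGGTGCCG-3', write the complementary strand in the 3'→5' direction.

3'-TTTCTTCACCTGTTTTAGCTCCATTAGGGCGACAACTTTGGCAATCCCCAACTGTTCCACGGC-5'

Base-pairing A↔T, G↔C gives the complement. The complementary strand is antiparallel, so paired with a 5'→3' strand it runs 3'→5'.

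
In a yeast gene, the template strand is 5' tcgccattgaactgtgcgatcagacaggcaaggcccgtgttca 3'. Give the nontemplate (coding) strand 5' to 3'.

The coding strand is complementary and antiparallel to the template: take the complement (A↔T, G↔C) and reverse.

5'-TGAACACGGGCCTTGCCTGTCTGATCGCACAGTTCAATGGCGA-3'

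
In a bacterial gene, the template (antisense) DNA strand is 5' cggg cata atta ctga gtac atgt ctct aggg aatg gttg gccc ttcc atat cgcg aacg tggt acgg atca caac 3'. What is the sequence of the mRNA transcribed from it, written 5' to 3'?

RNA polymerase reads the template 3'→5' and synthesizes mRNA 5'→3' by base-pairing (A→U, T→A, G↔C). The complement of the template is GCCCGTATTAATGACTCATGTACAGAGATCCCTTACCAACCGGGAAGGTATAGCGCTTGCACCATGCCTAGTGTTG; antiparallel, so 5'→3' the coding strand is GTTGTGATCCGTACCACGTTCGCGATATGGAAGGGCCAACCATTCCCTAGAGACATGTACTCAGTAATTATGCCCG. Replace T with U for the mRNA.

5'-GUUGUGAUCCGUACCACGUUCGCGAUAUGGAAGGGCCAACCAUUCCCUAGAGACAUGUACUCAGUAAUUAUGCCCG-3'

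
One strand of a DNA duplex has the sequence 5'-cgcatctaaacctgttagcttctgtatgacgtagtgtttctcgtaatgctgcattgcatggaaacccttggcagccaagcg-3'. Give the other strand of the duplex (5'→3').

5′-CGCTTGGCTGCCAAGGGTTTCCATGCAATGCAGCATTACGAGAAACACTACGTCATACAGAAGCTAACAGGTTTAGATGCG-3′

Pairing A↔T and G↔C gives GCGTAGATTTGGACAATCGAAGACATACTGCATCACAAAGAGCATTACGACGTAACGTACCTTTGGGAACCGTCGGTTCGC, running 3'→5'. Reverse for the 5'→3' convention.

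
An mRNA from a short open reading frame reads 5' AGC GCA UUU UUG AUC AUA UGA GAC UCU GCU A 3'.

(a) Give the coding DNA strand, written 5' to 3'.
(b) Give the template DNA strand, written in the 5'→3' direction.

(a) 5'-AGCGCATTTTTGATCATATGAGACTCTGCTA-3'
(b) 5'-TAGCAGAGTCTCATATGATCAAAAATGCGCT-3'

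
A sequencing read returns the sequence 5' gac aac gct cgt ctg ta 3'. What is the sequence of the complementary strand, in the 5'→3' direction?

5'-TACAGACGAGCGTTGTC-3'

The complement of GACAACGCTCGTCTGTA is CTGTTGCGAGCAGACAT (A↔T, G↔C). DNA strands are antiparallel, so the complementary strand runs 3'→5'; reversing gives the 5'→3' form.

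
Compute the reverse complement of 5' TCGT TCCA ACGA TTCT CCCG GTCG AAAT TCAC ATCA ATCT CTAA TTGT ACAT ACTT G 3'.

Reading the sequence 3'→5' and pairing each base (A↔T, G↔C) gives the reverse complement directly.

5'-CAAGTATGTACAATTAGAGATTGATGTGAATTTCGACCGGGAGAATCGTTGGAACGA-3'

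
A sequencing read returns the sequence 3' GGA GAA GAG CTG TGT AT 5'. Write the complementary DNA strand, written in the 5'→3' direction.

5′-CCTCTTCTCGACACATA-3′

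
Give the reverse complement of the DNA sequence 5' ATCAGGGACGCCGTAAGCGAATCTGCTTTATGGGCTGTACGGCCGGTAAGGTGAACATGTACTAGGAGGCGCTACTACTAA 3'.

5′-TTAGTAGTAGCGCCTCCTAGTACATGTTCACCTTACCGGCCGTACAGCCCATAAAGCAGATTCGCTTACGGCGTCCCTGAT-3′

Reading the sequence 3'→5' and pairing each base (A↔T, G↔C) gives the reverse complement directly.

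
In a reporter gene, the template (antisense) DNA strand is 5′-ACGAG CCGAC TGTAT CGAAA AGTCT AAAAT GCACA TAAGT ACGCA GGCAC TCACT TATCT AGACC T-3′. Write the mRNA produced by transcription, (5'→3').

5'-AGGUCUAGAUAAGUGAGUGCCUGCGUACUUAUGUGCAUUUUAGACUUUUCGAUACAGUCGGCUCGU-3'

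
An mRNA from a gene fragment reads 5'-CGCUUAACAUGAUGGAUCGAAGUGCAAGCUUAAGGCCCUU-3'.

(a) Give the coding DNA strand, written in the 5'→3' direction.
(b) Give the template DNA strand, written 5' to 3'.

(a) The coding strand matches the mRNA with U→T.
(b) The template strand is the reverse complement of the coding strand.

(a) 5'-CGCTTAACATGATGGATCGAAGTGCAAGCTTAAGGCCCTT-3'
(b) 5'-AAGGGCCTTAAGCTTGCACTTCGATCCATCATGTTAAGCG-3'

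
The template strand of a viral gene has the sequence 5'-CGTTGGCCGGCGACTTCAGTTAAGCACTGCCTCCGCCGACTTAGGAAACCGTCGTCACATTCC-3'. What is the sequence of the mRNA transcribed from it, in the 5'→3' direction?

RNA polymerase reads the template 3'→5' and synthesizes mRNA 5'→3' by base-pairing (A→U, T→A, G↔C). The complement of the template is GCAACCGGCCGCTGAAGTCAATTCGTGACGGAGGCGGCTGAATCCTTTGGCAGCAGTGTAAGG; antiparallel, so 5'→3' the coding strand is GGAATGTGACGACGGTTTCCTAAGTCGGCGGAGGCAGTGCTTAACTGAAGTCGCCGGCCAACG. Replace T with U for the mRNA.

5′-GGAAUGUGACGACGGUUUCCUAAGUCGGCGGAGGCAGUGCUUAACUGAAGUCGCCGGCCAACG-3′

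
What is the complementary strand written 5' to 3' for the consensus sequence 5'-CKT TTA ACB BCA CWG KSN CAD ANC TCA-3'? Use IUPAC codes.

5'-TGAGNTHTGNSMCWGTGVVGTTAAAMG-3'

Standard pairs A↔T, G↔C; ambiguity codes pair K↔M, W↔W, S↔S, B↔V, D↔H, N↔N. Complement (GMAAATTGVVGTGWCMSNGTHTNGAGT), then reverse for 5'→3'.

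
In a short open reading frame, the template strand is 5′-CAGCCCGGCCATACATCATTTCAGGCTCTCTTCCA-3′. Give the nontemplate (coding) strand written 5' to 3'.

5'-TGGAAGAGAGCCTGAAATGATGTATGGCCGGGCTG-3'

The coding strand is complementary and antiparallel to the template: take the complement (A↔T, G↔C) and reverse.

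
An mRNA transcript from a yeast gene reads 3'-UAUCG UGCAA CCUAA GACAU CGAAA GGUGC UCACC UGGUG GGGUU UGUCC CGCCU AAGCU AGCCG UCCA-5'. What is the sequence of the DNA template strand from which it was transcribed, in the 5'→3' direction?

5'-ATAGCACGTTGGATTCTGTAGCTTTCCACGAGTGGACCACCCCAAACAGGGCGGATTCGATCGGCAGGT-3'

Written 5'→3' the mRNA is ACCUGCCGAUCGAAUCCGCCCUGUUUGGGGUGGUCCACUCGUGGAAAGCUACAGAAUCCAACGUGCUAU, so the coding DNA strand is ACCTGCCGATCGAATCCGCCCTGTTTGGGGTGGTCCACTCGTGGAAAGCTACAGAATCCAACGTGCTAT. The template is its reverse complement.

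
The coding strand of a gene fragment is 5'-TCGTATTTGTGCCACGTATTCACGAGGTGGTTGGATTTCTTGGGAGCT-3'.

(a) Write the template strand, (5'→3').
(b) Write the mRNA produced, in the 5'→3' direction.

(a) 5'-AGCTCCCAAGAAATCCAACCACCTCGTGAATACGTGGCACAAATACGA-3'
(b) 5'-UCGUAUUUGUGCCACGUAUUCACGAGGUGGUUGGAUUUCUUGGGAGCU-3'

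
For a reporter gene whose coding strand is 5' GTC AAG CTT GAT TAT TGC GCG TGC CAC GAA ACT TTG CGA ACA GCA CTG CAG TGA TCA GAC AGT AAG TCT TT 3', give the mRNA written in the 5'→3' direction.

5'-GUCAAGCUUGAUUAUUGCGCGUGCCACGAAACUUUGCGAACAGCACUGCAGUGAUCAGACAGUAAGUCUUU-3'

mRNA has the coding-strand sequence with U in place of T.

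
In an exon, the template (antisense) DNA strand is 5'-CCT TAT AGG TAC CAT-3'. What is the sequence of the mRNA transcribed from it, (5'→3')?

The mRNA has the sequence of the coding strand (reverse complement of the template) with T→U. Reverse complement of CCTTATAGGTACCAT is ATGGTACCTATAAGG; then T→U.

5′-AUGGUACCUAUAAGG-3′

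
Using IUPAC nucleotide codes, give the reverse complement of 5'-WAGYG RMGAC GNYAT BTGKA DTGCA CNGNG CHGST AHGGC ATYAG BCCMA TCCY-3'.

Standard pairs A↔T, G↔C; ambiguity codes pair R↔Y, M↔K, W↔W, S↔S, B↔V, D↔H, N↔N. Complement (WTCRCYKCTGCNRTAVACMTHACGTGNCNCGDCSATDCCGTARTCVGGKTAGGR), then reverse for 5'→3'.

5'-RGGATKGGVCTRATGCCDTASCDGCNCNGTGCAHTMCAVATRNCGTCKYCRCTW-3'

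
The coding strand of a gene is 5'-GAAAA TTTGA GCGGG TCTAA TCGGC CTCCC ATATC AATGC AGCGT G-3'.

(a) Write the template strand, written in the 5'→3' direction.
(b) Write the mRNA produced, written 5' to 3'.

(a) 5'-CACGCTGCATTGATATGGGAGGCCGATTAGACCCGCTCAAATTTTC-3'
(b) 5'-GAAAAUUUGAGCGGGUCUAAUCGGCCUCCCAUAUCAAUGCAGCGUG-3'

(a) The template strand is the reverse complement of the coding strand: complement CTTTTAAACTCGCCCAGATTAGCCGGAGGGTATAGTTACGTCGCAC, then reverse.
(b) mRNA matches the coding strand with T→U.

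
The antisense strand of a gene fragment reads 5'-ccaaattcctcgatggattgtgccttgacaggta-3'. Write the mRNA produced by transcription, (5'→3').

5'-UACCUGUCAAGGCACAAUCCAUCGAGGAAUUUGG-3'

RNA polymerase reads the template 3'→5' and synthesizes mRNA 5'→3' by base-pairing (A→U, T→A, G↔C). The complement of the template is GGTTTAAGGAGCTACCTAACACGGAACTGTCCAT; antiparallel, so 5'→3' the coding strand is TACCTGTCAAGGCACAATCCATCGAGGAATTTGG. Replace T with U for the mRNA.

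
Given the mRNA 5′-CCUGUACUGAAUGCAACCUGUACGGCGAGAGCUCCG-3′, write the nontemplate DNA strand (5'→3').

The coding DNA strand has the same 5'→3' sequence as the mRNA with U replaced by T.

5′-CCTGTACTGAATGCAACCTGTACGGCGAGAGCTCCG-3′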